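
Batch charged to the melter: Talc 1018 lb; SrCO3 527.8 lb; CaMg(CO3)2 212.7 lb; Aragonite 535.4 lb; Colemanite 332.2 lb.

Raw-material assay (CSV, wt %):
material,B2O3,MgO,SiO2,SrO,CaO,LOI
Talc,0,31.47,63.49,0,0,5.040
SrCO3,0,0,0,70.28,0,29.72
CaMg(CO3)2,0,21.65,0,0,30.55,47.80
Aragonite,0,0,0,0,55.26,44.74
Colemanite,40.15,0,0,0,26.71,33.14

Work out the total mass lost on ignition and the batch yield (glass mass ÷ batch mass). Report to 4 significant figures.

LOI loss = 659.5 lb; glass = 1967 lb; yield = 74.89%

Full float precision is held in every operation; in-progress results are displayed rounded off to 4 significant digits across the worked steps — every reported figure undergoes a single rounding. All derived quantities are recomputed in full float precision (net glass mass, the totals, the yield, the five compositions, ignition loss) starting from the weights for 1967 lb of glass, as quoted within the problem or the answer.
Material-by-material LOI:
  Talc: 1018 × 0.05040 = 51.31 lb
  SrCO3: 527.8 × 0.2972 = 156.9 lb
  CaMg(CO3)2: 212.7 × 0.4780 = 101.7 lb
  Aragonite: 535.4 × 0.4474 = 239.5 lb
  Colemanite: 332.2 × 0.3314 = 110.1 lb
Total LOI = 659.5 lb
Glass = batch − LOI = 2626 − 659.5 = 1967 lb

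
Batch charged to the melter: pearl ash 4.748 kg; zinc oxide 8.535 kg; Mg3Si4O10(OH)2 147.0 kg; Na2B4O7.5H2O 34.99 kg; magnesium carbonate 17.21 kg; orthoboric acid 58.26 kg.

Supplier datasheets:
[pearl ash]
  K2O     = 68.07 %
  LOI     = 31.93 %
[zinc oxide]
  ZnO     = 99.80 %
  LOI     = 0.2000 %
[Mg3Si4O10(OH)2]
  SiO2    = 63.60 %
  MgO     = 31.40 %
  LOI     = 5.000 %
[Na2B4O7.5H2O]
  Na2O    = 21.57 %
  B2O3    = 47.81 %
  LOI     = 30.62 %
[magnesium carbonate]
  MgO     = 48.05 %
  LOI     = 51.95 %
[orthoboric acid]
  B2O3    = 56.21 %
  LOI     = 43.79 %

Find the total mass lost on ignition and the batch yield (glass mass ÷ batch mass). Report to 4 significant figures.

LOI loss = 54.05 kg; glass = 216.7 kg; yield = 80.04%

Values along the way are printed (rounded to four significant digits) within the worked lines. The whole derivation runs at exact precision at all times. Each reported result sees exactly one rounding; the derived quantities, which include ignition loss, the yield, net glass mass, the six compositions, the totals, are recomputed at full float precision, as they appear in problem or answer, from the batch weights on 216.7 kg of glass.
Per-material ignition loss:
  pearl ash: 4.748 × 0.3193 = 1.516 kg
  zinc oxide: 8.535 × 0.002000 = 0.01707 kg
  Mg3Si4O10(OH)2: 147.0 × 0.05000 = 7.350 kg
  Na2B4O7.5H2O: 34.99 × 0.3062 = 10.71 kg
  magnesium carbonate: 17.21 × 0.5195 = 8.941 kg
  orthoboric acid: 58.26 × 0.4379 = 25.51 kg
Total LOI = 54.05 kg
Glass = batch − LOI = 270.7 − 54.05 = 216.7 kg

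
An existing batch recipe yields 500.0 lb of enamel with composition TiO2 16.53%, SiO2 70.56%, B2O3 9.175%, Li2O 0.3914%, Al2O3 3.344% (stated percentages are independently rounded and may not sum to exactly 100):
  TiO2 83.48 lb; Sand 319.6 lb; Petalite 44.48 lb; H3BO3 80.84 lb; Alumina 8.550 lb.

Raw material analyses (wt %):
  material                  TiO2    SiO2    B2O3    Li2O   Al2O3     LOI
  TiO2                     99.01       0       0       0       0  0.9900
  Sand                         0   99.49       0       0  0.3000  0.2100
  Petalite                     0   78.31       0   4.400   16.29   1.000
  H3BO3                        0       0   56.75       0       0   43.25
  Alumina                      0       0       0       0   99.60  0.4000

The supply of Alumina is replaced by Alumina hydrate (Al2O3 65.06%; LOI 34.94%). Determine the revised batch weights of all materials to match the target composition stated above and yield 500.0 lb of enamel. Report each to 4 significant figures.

Revised batch per 500.0 lb enamel:
  TiO2: 83.48 lb
  Sand: 319.6 lb
  Petalite: 44.48 lb
  H3BO3: 80.84 lb
  Alumina hydrate: 13.09 lb
Total batch = 541.5 lb; LOI loss = 41.48 lb

All arithmetic maintains exact precision at every stage — in-progress results are shown, rounded to four significant digits, at each printed step; each reported result sees exactly one rounding — the derived quantities (the five compositions, the yield, net glass mass, ignition loss, the totals) are rebuilt starting from the weights per 500.0 lb of glass at exact precision, exactly as shown in the problem or the answer.
Target oxide masses per 500.0 lb enamel:
  TiO2: 16.53% × 500.0 = 82.65 lb
  SiO2: 70.56% × 500.0 = 352.8 lb
  B2O3: 9.175% × 500.0 = 45.88 lb
  Li2O: 0.3914% × 500.0 = 1.957 lb
  Al2O3: 3.344% × 500.0 = 16.72 lb
Sums-versus-targets review per the reported batch figures, for the quoted basis mass (sum by sum, the targets are met modulo rounding of the values):
  TiO2: 83.48·0.9901 = 82.65 lb (target 82.65 lb)
  SiO2: 319.6·0.9949 + 44.48·0.7831 = 352.8 lb (target 352.8 lb)
  B2O3: 80.84·0.5675 = 45.88 lb (target 45.88 lb)
  Li2O: 44.48·0.04400 = 1.957 lb (target 1.957 lb)
  Al2O3: 319.6·0.003000 + 44.48·0.1629 + 13.09·0.6506 = 16.72 lb (target 16.72 lb)
Glass-mass closure: net batch after ignition = 500.0 lb (per-oxide target masses sum to 500.0 lb; basis as stated: 500.0 lb — any gap is answer rounding).
Summing the batch: Σ batch = 541.5 lb; loss to ignition Σ batch·LOI = 41.48 lb; yield, glass over the total, = 92.34%.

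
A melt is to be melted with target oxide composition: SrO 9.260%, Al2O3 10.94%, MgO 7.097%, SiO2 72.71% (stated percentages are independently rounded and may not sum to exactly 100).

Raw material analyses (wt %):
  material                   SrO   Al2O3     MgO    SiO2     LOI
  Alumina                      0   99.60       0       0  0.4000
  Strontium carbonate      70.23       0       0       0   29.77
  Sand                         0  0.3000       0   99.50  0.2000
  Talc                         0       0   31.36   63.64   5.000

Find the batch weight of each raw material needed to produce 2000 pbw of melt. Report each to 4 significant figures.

Batch per 2000 pbw melt:
  Alumina: 216.1 pbw
  Strontium carbonate: 263.7 pbw
  Sand: 1172 pbw
  Talc: 452.6 pbw
Total batch = 2104 pbw; LOI loss = 104.3 pbw; yield = 95.04%

Values along the way are shown rounded to four significant figures. Full float precision is carried at each step; each reported figure takes a single rounding; all derived quantities (the totals, four oxide percentages, LOI, yield, net glass mass) are rebuilt starting from the weights at 2000 pbw of glass in full float precision, precisely as stated by question or answer.
Oxide-by-oxide targets in 2000 pbw melt:
  SrO: 9.260% × 2000 = 185.2 pbw
  Al2O3: 10.94% × 2000 = 218.8 pbw
  MgO: 7.097% × 2000 = 141.9 pbw
  SiO2: 72.71% × 2000 = 1454 pbw
Mass-balance tally per oxide using the reported weights, against the basis in use (oxide sums agree with the targets given rounding of the digits):
  SrO: 263.7·0.7023 = 185.2 pbw (target 185.2 pbw)
  Al2O3: 216.1·0.9960 + 1172·0.003000 = 218.8 pbw (target 218.8 pbw)
  MgO: 452.6·0.3136 = 141.9 pbw (target 141.9 pbw)
  SiO2: 1172·0.9950 + 452.6·0.6364 = 1454 pbw (target 1454 pbw)
Glass mass check: the batch minus its LOI: 2000 pbw (the Σ of target masses is 2000 pbw; against the stated basis, 2000 pbw — any gap is answer rounding).
Batch total: Σ batch = 2104 pbw; loss to ignition Σ batch·LOI = 104.3 pbw; yield = glass ÷ total batch = 95.04%.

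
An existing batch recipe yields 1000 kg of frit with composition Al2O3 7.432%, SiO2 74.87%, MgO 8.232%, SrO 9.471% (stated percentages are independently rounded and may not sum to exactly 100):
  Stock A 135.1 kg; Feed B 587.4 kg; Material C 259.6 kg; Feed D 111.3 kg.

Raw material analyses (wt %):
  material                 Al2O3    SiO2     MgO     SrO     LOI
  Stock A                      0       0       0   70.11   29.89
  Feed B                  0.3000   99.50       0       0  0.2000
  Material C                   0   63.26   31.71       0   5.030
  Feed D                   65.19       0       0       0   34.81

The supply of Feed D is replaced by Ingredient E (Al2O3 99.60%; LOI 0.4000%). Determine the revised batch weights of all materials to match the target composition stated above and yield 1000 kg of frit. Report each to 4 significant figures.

The working math keeps full precision at every stage. Working values are shown, rounded to 4 significant figures, when written out. Each reported result is rounded once only; the derived quantities are carried starting from the weights for 1000 kg of glass in exact precision (glass mass, ignition loss, the totals, the four compositions, yield) exactly as printed in question or answer.
Oxide mass targets, per 1000 kg frit:
  Al2O3: 7.432% × 1000 = 74.32 kg
  SiO2: 74.87% × 1000 = 748.7 kg
  MgO: 8.232% × 1000 = 82.32 kg
  SrO: 9.471% × 1000 = 94.71 kg
Verifying the oxide balance per the reported batch figures, per the basis as stated (delivered sums recover each target once rounding is allowed for):
  Al2O3: 587.4·0.003000 + 72.85·0.9960 = 74.32 kg (target 74.32 kg)
  SiO2: 587.4·0.9950 + 259.6·0.6326 = 748.7 kg (target 748.7 kg)
  MgO: 259.6·0.3171 = 82.32 kg (target 82.32 kg)
  SrO: 135.1·0.7011 = 94.72 kg (target 94.71 kg)
Auditing the glass mass value: total charge less LOI = 1000 kg (oxide target masses add up to 1000 kg; with the basis standing at 1000 kg — a pure rounding effect).
Batch total: Σ batch = 1055 kg; the LOI term Σ batch·LOI equals 54.91 kg; yield = glass ÷ total batch = 94.80%.

Revised batch per 1000 kg frit:
  Stock A: 135.1 kg
  Feed B: 587.4 kg
  Material C: 259.6 kg
  Ingredient E: 72.85 kg
Total batch = 1055 kg; LOI loss = 54.91 kg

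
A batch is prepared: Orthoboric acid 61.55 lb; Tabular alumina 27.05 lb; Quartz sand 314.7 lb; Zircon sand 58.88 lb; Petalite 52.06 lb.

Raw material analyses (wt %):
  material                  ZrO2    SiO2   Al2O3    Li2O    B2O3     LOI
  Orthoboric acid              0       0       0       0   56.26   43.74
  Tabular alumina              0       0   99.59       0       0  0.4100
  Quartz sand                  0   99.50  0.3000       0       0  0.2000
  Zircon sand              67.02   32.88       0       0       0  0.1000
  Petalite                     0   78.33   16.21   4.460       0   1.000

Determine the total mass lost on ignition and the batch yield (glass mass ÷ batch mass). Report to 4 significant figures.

The intermediate values are displayed, rounded to 4 significant figures, alongside each step; all arithmetic runs at full precision through the solve — every reported value sees exactly one rounding. Derived quantities (the five compositions, ignition loss, glass mass, yield, totals) are re-derived at exact precision using the weight values for 486.0 lb of glass exactly as printed in question or answer.
Material-by-material LOI:
  Orthoboric acid: 61.55 × 0.4374 = 26.92 lb
  Tabular alumina: 27.05 × 0.004100 = 0.1109 lb
  Quartz sand: 314.7 × 0.002000 = 0.6294 lb
  Zircon sand: 58.88 × 0.001000 = 0.05888 lb
  Petalite: 52.06 × 0.01000 = 0.5206 lb
Total LOI = 28.24 lb
Glass = batch − LOI = 514.2 − 28.24 = 486.0 lb

LOI loss = 28.24 lb; glass = 486.0 lb; yield = 94.51%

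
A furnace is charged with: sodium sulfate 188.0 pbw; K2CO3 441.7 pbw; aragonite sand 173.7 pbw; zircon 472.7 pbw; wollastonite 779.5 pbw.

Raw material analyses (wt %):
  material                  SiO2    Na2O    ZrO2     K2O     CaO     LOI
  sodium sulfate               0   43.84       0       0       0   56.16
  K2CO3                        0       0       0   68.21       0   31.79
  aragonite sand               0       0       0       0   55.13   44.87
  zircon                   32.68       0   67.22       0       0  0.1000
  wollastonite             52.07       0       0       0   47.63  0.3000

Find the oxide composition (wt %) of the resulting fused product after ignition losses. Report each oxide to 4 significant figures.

Values along the way are shown, rounded to four significant figures, in the working — all arithmetic keeps full float precision at all times — each reported value undergoes a single rounding; derived quantities are carried at full precision (yield, the five compositions, the totals, ignition loss, net glass mass) using the weight values for 1729 pbw of glass as given in the problem or answer text.
What the batch supplies per oxide:
  SiO2: 472.7·0.3268 + 779.5·0.5207 = 560.4 pbw
  Na2O: 188.0·0.4384 = 82.42 pbw
  ZrO2: 472.7·0.6722 = 317.7 pbw
  K2O: 441.7·0.6821 = 301.3 pbw
  CaO: 173.7·0.5513 + 779.5·0.4763 = 467.0 pbw
LOI: 188.0·0.5616 + 441.7·0.3179 + 173.7·0.4487 + 472.7·0.001000 + 779.5·0.003000 = 326.7 pbw
batch − LOI leaves glass = 2056 − 326.7 = 1729 pbw (= the summed oxide contributions)
each wt % is 100 × oxide ÷ glass

Glass mass = 1729 pbw (batch 2056 − LOI 326.7).
Composition: SiO2 32.41%, Na2O 4.767%, ZrO2 18.38%, K2O 17.43%, CaO 27.01%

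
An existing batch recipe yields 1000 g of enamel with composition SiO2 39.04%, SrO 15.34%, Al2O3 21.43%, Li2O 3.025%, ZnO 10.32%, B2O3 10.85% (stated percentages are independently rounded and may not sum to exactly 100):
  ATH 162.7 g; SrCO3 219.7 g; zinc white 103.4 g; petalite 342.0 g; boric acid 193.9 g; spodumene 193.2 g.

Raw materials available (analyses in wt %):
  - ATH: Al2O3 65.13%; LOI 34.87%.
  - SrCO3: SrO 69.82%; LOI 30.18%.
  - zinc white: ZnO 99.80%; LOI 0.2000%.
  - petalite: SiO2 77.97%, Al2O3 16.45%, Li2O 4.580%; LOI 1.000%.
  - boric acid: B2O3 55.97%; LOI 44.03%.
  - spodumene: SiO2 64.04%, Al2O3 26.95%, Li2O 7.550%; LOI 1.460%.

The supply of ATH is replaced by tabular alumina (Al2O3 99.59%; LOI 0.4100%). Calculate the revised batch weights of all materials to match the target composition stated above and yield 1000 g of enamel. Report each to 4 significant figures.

Revised batch per 1000 g enamel:
  tabular alumina: 106.4 g
  SrCO3: 219.7 g
  zinc white: 103.4 g
  petalite: 342.0 g
  boric acid: 193.9 g
  spodumene: 193.2 g
Total batch = 1159 g; LOI loss = 158.6 g

Every computation holds full float precision from start to finish — mid-chain values are displayed with 4-significant-figure rounding on the page. Exactly one rounding goes into each reported value. Derived quantities (LOI, six oxide percentages, glass mass, yield, the totals) are computed at full precision using the weight values on 1000 g of glass exactly as shown in question or answer.
Oxide mass targets, per 1000 g enamel:
  SiO2: 39.04% × 1000 = 390.4 g
  SrO: 15.34% × 1000 = 153.4 g
  Al2O3: 21.43% × 1000 = 214.3 g
  Li2O: 3.025% × 1000 = 30.25 g
  ZnO: 10.32% × 1000 = 103.2 g
  B2O3: 10.85% × 1000 = 108.5 g
Mass-balance tally per oxide from the weights as reported, relative to the basis at hand (each sum matches its target mass inside rounding margins):
  SiO2: 342.0·0.7797 + 193.2·0.6404 = 390.4 g (target 390.4 g)
  SrO: 219.7·0.6982 = 153.4 g (target 153.4 g)
  Al2O3: 106.4·0.9959 + 342.0·0.1645 + 193.2·0.2695 = 214.3 g (target 214.3 g)
  Li2O: 342.0·0.04580 + 193.2·0.07550 = 30.25 g (target 30.25 g)
  ZnO: 103.4·0.9980 = 103.2 g (target 103.2 g)
  B2O3: 193.9·0.5597 = 108.5 g (target 108.5 g)
Auditing the glass mass value: batch total minus LOI = 1000 g (the Σ of target masses is 1000 g; versus the stated basis of 1000 g — any gap is answer rounding).
Batch grand total — Σ batch = 1159 g; ignition loss, Σ(batch × LOI) = 158.6 g; yield: glass divided by total = 86.31%.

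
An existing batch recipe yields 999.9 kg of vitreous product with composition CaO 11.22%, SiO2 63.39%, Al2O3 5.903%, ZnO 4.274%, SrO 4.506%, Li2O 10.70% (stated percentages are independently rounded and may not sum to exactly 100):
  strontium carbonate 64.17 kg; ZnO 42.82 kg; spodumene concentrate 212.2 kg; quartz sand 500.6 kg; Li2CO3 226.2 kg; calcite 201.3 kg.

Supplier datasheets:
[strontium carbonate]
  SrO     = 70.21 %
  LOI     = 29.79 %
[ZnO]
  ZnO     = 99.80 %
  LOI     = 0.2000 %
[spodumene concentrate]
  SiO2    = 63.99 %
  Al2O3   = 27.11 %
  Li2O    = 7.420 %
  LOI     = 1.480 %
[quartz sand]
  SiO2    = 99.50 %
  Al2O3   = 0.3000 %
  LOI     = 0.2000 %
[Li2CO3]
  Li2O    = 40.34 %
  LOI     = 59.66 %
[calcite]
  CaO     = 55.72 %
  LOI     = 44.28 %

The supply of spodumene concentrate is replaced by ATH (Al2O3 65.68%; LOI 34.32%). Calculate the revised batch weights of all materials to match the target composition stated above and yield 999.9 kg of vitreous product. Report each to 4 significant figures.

Revised batch per 999.9 kg vitreous product:
  strontium carbonate: 64.17 kg
  ZnO: 42.82 kg
  ATH: 86.96 kg
  quartz sand: 637.0 kg
  Li2CO3: 265.2 kg
  calcite: 201.3 kg
Total batch = 1297 kg; LOI loss = 297.7 kg

The whole derivation holds full precision end to end; working values appear, rounded to 4 significant digits, when written out. Each reported number includes exactly one rounding; the derived quantities (yield, net glass mass, totals, LOI, six oxide percentages) are computed from the weighed amounts on 999.9 kg of glass at full precision, as quoted within either problem or answer.
Target masses of each oxide per 999.9 kg vitreous product:
  CaO: 11.22% × 999.9 = 112.2 kg
  SiO2: 63.39% × 999.9 = 633.8 kg
  Al2O3: 5.903% × 999.9 = 59.02 kg
  ZnO: 4.274% × 999.9 = 42.74 kg
  SrO: 4.506% × 999.9 = 45.06 kg
  Li2O: 10.70% × 999.9 = 107.0 kg
Verifying the oxide balance using the reported weights, versus the basis set out (summed amounts equal target values exact up to rounding of places):
  CaO: 201.3·0.5572 = 112.2 kg (target 112.2 kg)
  SiO2: 637.0·0.9950 = 633.8 kg (target 633.8 kg)
  Al2O3: 86.96·0.6568 + 637.0·0.003000 = 59.03 kg (target 59.02 kg)
  ZnO: 42.82·0.9980 = 42.73 kg (target 42.74 kg)
  SrO: 64.17·0.7021 = 45.05 kg (target 45.06 kg)
  Li2O: 265.2·0.4034 = 107.0 kg (target 107.0 kg)
Glass mass check: batch total minus LOI = 999.8 kg (oxide target masses add up to 999.8 kg; against the stated basis, 999.9 kg — deltas are rounding alone).
Batch total: Σ batch = 1297 kg; Σ batch·LOI gives LOI loss = 297.7 kg; yield = glass ÷ total batch = 77.06%.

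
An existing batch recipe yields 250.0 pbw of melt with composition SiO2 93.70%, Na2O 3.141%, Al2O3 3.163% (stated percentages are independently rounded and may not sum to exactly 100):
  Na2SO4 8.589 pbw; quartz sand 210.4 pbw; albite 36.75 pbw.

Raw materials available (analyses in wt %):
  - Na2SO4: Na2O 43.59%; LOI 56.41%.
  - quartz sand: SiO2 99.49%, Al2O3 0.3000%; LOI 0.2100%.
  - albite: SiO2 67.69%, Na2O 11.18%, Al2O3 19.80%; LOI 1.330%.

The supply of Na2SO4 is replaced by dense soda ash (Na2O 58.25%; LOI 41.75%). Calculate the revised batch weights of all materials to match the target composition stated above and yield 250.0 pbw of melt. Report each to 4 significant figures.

Values along the way are printed, rounded to 4 significant figures, in the working; the whole derivation holds full precision in every operation. Exactly one rounding is applied to every reported result — derived quantities, including the totals, three oxide percentages, ignition loss, the yield, net glass mass, are recomputed from the batch weights at 250.0 pbw of glass in exact precision, as given in question or answer.
The oxide mass targets at 250.0 pbw melt:
  SiO2: 93.70% × 250.0 = 234.2 pbw
  Na2O: 3.141% × 250.0 = 7.852 pbw
  Al2O3: 3.163% × 250.0 = 7.908 pbw
Per-oxide balance check from the weights as reported, on the stated basis (sum by sum, the targets are met up to rounding of the answer):
  SiO2: 210.4·0.9949 + 36.75·0.6769 = 234.2 pbw (target 234.2 pbw)
  Na2O: 6.428·0.5825 + 36.75·0.1118 = 7.853 pbw (target 7.852 pbw)
  Al2O3: 210.4·0.003000 + 36.75·0.1980 = 7.908 pbw (target 7.908 pbw)
Consistency of the glass mass: total charge less LOI = 250.0 pbw (targets for the oxides total 250.0 pbw; against the stated basis, 250.0 pbw — gaps are rounding artifacts).
Total batch = Σ batch = 253.6 pbw; LOI loss = Σ batch·LOI = 3.614 pbw; glass ÷ batch gives a yield of 98.57%.

Revised batch per 250.0 pbw melt:
  dense soda ash: 6.428 pbw
  quartz sand: 210.4 pbw
  albite: 36.75 pbw
Total batch = 253.6 pbw; LOI loss = 3.614 pbw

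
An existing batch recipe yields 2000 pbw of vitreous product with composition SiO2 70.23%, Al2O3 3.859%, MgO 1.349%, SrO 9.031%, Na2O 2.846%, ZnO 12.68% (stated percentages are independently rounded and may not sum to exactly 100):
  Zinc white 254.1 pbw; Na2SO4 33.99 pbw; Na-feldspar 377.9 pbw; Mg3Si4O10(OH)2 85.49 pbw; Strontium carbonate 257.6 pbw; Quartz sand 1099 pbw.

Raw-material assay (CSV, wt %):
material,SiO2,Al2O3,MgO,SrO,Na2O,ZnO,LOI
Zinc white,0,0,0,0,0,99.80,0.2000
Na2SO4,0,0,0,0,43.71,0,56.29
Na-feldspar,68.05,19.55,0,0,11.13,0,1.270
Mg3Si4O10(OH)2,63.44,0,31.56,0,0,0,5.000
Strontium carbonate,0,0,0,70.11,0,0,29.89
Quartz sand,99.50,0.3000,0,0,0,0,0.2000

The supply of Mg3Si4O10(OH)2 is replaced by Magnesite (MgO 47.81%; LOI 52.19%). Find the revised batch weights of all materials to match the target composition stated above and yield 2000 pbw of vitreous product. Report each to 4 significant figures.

Revised batch per 2000 pbw vitreous product:
  Zinc white: 254.1 pbw
  Na2SO4: 34.21 pbw
  Na-feldspar: 377.1 pbw
  Magnesite: 56.43 pbw
  Strontium carbonate: 257.6 pbw
  Quartz sand: 1154 pbw
Total batch = 2133 pbw; LOI loss = 133.3 pbw

Intermediates appear, with 4-significant-figure rounding, between the steps; every computation holds exact precision through the solve. Exactly one rounding lands on every reported value — the derived quantities, which include yield, totals, net glass mass, ignition loss, the six compositions, are recomputed at full float precision, as quoted within question or answer, from the weighed amounts per 2000 pbw of glass.
Oxide mass targets, per 2000 pbw vitreous product:
  SiO2: 70.23% × 2000 = 1405 pbw
  Al2O3: 3.859% × 2000 = 77.18 pbw
  MgO: 1.349% × 2000 = 26.98 pbw
  SrO: 9.031% × 2000 = 180.6 pbw
  Na2O: 2.846% × 2000 = 56.92 pbw
  ZnO: 12.68% × 2000 = 253.6 pbw
Sums-versus-targets review per the reported batch figures, under the basis named above (delivered sums recover each target given rounding of the digits):
  SiO2: 377.1·0.6805 + 1154·0.9950 = 1405 pbw (target 1405 pbw)
  Al2O3: 377.1·0.1955 + 1154·0.003000 = 77.19 pbw (target 77.18 pbw)
  MgO: 56.43·0.4781 = 26.98 pbw (target 26.98 pbw)
  SrO: 257.6·0.7011 = 180.6 pbw (target 180.6 pbw)
  Na2O: 34.21·0.4371 + 377.1·0.1113 = 56.92 pbw (target 56.92 pbw)
  ZnO: 254.1·0.9980 = 253.6 pbw (target 253.6 pbw)
Consistency of the glass mass: total charge less LOI = 2000 pbw (summing oxide targets gives 2000 pbw; versus the stated basis of 2000 pbw — a pure rounding effect).
Summing the batch: Σ batch = 2133 pbw; LOI removed, Σ of batch·LOI: 133.3 pbw; yield, glass over the total, = 93.75%.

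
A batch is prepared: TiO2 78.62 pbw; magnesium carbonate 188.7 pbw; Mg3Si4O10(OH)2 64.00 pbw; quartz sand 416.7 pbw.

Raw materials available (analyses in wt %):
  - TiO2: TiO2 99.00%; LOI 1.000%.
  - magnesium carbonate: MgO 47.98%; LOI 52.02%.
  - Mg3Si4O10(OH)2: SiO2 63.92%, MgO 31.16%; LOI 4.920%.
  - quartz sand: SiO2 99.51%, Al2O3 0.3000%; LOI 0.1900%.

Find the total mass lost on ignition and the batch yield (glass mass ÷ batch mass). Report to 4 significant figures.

LOI loss = 102.9 pbw; glass = 645.1 pbw; yield = 86.25%

All internal work runs at full precision at each step; the intermediate values are printed (rounded to 4 significant digits) within the worked lines; a single rounding produces each reported figure. The derived quantities are recomputed from the weighed amounts at 645.1 pbw of glass in full float precision (net glass mass, LOI, four oxide percentages, totals, yield) as given in question or answer.
Material-by-material LOI:
  TiO2: 78.62 × 0.01000 = 0.7862 pbw
  magnesium carbonate: 188.7 × 0.5202 = 98.16 pbw
  Mg3Si4O10(OH)2: 64.00 × 0.04920 = 3.149 pbw
  quartz sand: 416.7 × 0.001900 = 0.7917 pbw
Total LOI = 102.9 pbw
Glass = batch − LOI = 748.0 − 102.9 = 645.1 pbw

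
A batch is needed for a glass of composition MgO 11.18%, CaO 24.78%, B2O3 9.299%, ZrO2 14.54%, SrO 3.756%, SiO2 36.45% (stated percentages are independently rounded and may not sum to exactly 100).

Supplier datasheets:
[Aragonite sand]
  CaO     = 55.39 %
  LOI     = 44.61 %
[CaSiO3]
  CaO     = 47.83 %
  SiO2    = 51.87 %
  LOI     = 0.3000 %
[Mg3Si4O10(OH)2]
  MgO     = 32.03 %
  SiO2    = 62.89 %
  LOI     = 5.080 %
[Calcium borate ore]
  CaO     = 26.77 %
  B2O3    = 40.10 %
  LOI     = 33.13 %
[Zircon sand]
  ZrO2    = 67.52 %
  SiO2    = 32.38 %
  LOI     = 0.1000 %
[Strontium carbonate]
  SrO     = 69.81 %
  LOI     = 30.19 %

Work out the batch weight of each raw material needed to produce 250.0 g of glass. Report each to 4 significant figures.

Batch per 250.0 g glass:
  Aragonite sand: 52.50 g
  CaSiO3: 36.27 g
  Mg3Si4O10(OH)2: 87.26 g
  Calcium borate ore: 57.97 g
  Zircon sand: 53.84 g
  Strontium carbonate: 13.45 g
Total batch = 301.3 g; LOI loss = 51.28 g; yield = 82.98%

Values along the way appear (rounded to 4 significant figures) alongside each step. All internal work keeps full float precision at every stage — every reported figure is rounded just once. Derived quantities, which include totals, net glass mass, six oxide percentages, LOI, yield, are computed at full precision, precisely as stated by question or answer, from the batch weights per 250.0 g of glass.
The oxide mass targets at 250.0 g glass:
  MgO: 11.18% × 250.0 = 27.95 g
  CaO: 24.78% × 250.0 = 61.95 g
  B2O3: 9.299% × 250.0 = 23.25 g
  ZrO2: 14.54% × 250.0 = 36.35 g
  SrO: 3.756% × 250.0 = 9.390 g
  SiO2: 36.45% × 250.0 = 91.12 g
Oxide-by-oxide audit with the batch weights as given, on the stated basis (each sum matches its target mass net of answer rounding effects):
  MgO: 87.26·0.3203 = 27.95 g (target 27.95 g)
  CaO: 52.50·0.5539 + 36.27·0.4783 + 57.97·0.2677 = 61.95 g (target 61.95 g)
  B2O3: 57.97·0.4010 = 23.25 g (target 23.25 g)
  ZrO2: 53.84·0.6752 = 36.35 g (target 36.35 g)
  SrO: 13.45·0.6981 = 9.389 g (target 9.390 g)
  SiO2: 36.27·0.5187 + 87.26·0.6289 + 53.84·0.3238 = 91.12 g (target 91.12 g)
Glass-mass bookkeeping: Σ batch − LOI loss = 250.0 g (summing oxide targets gives 250.0 g; with the basis standing at 250.0 g — gaps are rounding artifacts).
Batch total: Σ batch = 301.3 g; LOI removed, Σ of batch·LOI: 51.28 g; as yield: glass ÷ batch → 82.98%.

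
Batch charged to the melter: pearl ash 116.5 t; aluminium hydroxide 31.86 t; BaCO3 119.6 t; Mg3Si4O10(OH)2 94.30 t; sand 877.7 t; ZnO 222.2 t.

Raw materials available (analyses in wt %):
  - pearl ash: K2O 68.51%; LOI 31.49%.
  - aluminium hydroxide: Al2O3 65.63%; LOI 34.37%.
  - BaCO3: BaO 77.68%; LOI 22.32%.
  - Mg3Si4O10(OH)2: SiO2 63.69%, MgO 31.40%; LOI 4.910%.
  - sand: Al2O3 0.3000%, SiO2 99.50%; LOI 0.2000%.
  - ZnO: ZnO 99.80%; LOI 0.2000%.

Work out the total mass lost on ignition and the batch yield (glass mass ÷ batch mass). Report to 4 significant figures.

LOI loss = 81.16 t; glass = 1381 t; yield = 94.45%

All internal work holds full precision in all steps. Rounding to four significant digits governs every working value as displayed; each reported value includes exactly one rounding. Derived quantities, which include glass mass, the six compositions, ignition loss, totals, the yield, are carried at full float precision, as quoted within either problem or answer, from the batch weights on 1381 t of glass.
Ignition loss by material:
  pearl ash: 116.5 × 0.3149 = 36.69 t
  aluminium hydroxide: 31.86 × 0.3437 = 10.95 t
  BaCO3: 119.6 × 0.2232 = 26.69 t
  Mg3Si4O10(OH)2: 94.30 × 0.04910 = 4.630 t
  sand: 877.7 × 0.002000 = 1.755 t
  ZnO: 222.2 × 0.002000 = 0.4444 t
Total LOI = 81.16 t
Glass = batch − LOI = 1462 − 81.16 = 1381 t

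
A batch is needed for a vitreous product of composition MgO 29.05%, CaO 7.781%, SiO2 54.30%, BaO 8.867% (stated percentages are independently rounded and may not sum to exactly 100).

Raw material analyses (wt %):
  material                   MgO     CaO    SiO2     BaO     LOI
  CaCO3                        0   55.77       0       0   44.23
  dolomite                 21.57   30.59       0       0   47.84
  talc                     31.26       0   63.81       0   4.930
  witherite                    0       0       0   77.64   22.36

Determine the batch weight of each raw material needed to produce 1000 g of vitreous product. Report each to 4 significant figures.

Batch per 1000 g vitreous product:
  CaCO3: 77.25 g
  dolomite: 113.5 g
  talc: 851.0 g
  witherite: 114.2 g
Total batch = 1156 g; LOI loss = 156.0 g; yield = 86.51%

All arithmetic carries full float precision from first step to last. In-progress results are printed with 4-significant-digit rounding in the working — a single rounding produces every reported number; all derived quantities, including the yield, the four compositions, ignition loss, net glass mass, the totals, are re-derived from the batch weights for 1000 g of glass at full precision as written in either problem or answer.
Per-oxide target masses for 1000 g vitreous product:
  MgO: 29.05% × 1000 = 290.5 g
  CaO: 7.781% × 1000 = 77.81 g
  SiO2: 54.30% × 1000 = 543.0 g
  BaO: 8.867% × 1000 = 88.67 g
Verifying the oxide balance from the weights as reported, against the basis in use (delivered sums recover each target net of answer rounding effects):
  MgO: 113.5·0.2157 + 851.0·0.3126 = 290.5 g (target 290.5 g)
  CaO: 77.25·0.5577 + 113.5·0.3059 = 77.80 g (target 77.81 g)
  SiO2: 851.0·0.6381 = 543.0 g (target 543.0 g)
  BaO: 114.2·0.7764 = 88.66 g (target 88.67 g)
Mass balance on the glass: Σ batch − LOI loss = 1000 g (the Σ of target masses is 1000 g; versus the stated basis of 1000 g — deltas are rounding alone).
Adding the batch up: Σ batch = 1156 g; loss to ignition Σ batch·LOI = 156.0 g; glass ÷ batch gives a yield of 86.51%.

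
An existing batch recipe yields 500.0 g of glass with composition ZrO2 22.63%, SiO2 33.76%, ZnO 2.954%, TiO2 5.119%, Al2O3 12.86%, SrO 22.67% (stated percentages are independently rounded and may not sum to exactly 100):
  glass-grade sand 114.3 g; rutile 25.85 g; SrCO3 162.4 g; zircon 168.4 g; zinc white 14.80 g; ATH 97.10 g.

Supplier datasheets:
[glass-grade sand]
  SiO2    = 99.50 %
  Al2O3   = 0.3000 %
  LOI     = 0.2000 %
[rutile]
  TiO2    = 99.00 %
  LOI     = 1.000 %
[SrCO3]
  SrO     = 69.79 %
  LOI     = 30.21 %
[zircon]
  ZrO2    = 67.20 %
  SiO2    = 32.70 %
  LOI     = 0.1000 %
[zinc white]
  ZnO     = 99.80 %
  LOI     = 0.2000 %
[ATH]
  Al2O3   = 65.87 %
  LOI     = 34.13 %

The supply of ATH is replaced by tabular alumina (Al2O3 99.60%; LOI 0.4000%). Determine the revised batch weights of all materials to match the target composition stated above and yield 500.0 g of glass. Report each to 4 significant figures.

Full precision is kept all the way through; in-progress results are printed (rounded to four significant digits) at each printed step; a single rounding produces every reported value — all derived quantities (totals, yield, the six compositions, net glass mass, LOI) are recomputed at full precision from the weighed amounts for 500.0 g of glass, as quoted within the problem or the answer.
Per-oxide target masses for 500.0 g glass:
  ZrO2: 22.63% × 500.0 = 113.2 g
  SiO2: 33.76% × 500.0 = 168.8 g
  ZnO: 2.954% × 500.0 = 14.77 g
  TiO2: 5.119% × 500.0 = 25.60 g
  Al2O3: 12.86% × 500.0 = 64.30 g
  SrO: 22.67% × 500.0 = 113.4 g
Verifying the oxide balance applying the batch weights above, against the basis in use (summed amounts equal target values net of answer rounding effects):
  ZrO2: 168.4·0.6720 = 113.2 g (target 113.2 g)
  SiO2: 114.3·0.9950 + 168.4·0.3270 = 168.8 g (target 168.8 g)
  ZnO: 14.80·0.9980 = 14.77 g (target 14.77 g)
  TiO2: 25.85·0.9900 = 25.59 g (target 25.60 g)
  Al2O3: 114.3·0.003000 + 64.21·0.9960 = 64.30 g (target 64.30 g)
  SrO: 162.4·0.6979 = 113.3 g (target 113.4 g)
Glass-mass bookkeeping: whole batch net of LOI = 500.0 g (targets for the oxides total 500.0 g; basis as stated: 500.0 g — gaps are rounding artifacts).
Total batch = Σ batch = 550.0 g; Σ batch·LOI gives LOI loss = 50.00 g; yield = glass ÷ total batch = 90.91%.

Revised batch per 500.0 g glass:
  glass-grade sand: 114.3 g
  rutile: 25.85 g
  SrCO3: 162.4 g
  zircon: 168.4 g
  zinc white: 14.80 g
  tabular alumina: 64.21 g
Total batch = 550.0 g; LOI loss = 50.00 g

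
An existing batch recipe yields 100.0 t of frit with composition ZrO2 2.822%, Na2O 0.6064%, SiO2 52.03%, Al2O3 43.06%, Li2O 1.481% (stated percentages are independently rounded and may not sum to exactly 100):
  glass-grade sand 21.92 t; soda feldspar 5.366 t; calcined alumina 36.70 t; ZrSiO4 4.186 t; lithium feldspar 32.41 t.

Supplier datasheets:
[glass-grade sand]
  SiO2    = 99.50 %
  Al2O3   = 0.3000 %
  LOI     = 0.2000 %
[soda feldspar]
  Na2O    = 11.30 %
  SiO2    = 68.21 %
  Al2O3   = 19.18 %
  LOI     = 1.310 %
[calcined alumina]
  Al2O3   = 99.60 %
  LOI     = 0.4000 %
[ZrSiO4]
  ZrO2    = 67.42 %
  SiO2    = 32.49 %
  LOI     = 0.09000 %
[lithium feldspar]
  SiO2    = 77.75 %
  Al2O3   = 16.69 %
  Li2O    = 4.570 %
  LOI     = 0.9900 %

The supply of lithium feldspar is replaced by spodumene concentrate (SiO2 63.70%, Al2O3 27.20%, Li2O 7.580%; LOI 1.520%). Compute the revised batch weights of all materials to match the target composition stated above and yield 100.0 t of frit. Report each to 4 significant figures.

Revised batch per 100.0 t frit:
  glass-grade sand: 34.74 t
  soda feldspar: 5.366 t
  calcined alumina: 36.76 t
  ZrSiO4: 4.186 t
  spodumene concentrate: 19.54 t
Total batch = 100.6 t; LOI loss = 0.5876 t

The whole derivation carries full precision in every operation — mid-chain values are shown, rounded to 4 significant digits, at each printed step. Every reported value is rounded exactly once — derived quantities are computed at exact precision (totals, glass mass, the yield, five oxide percentages, LOI) from the weighed amounts for 100.0 t of glass, exactly as printed in the problem or answer text.
Per-oxide target masses for 100.0 t frit:
  ZrO2: 2.822% × 100.0 = 2.822 t
  Na2O: 0.6064% × 100.0 = 0.6064 t
  SiO2: 52.03% × 100.0 = 52.03 t
  Al2O3: 43.06% × 100.0 = 43.06 t
  Li2O: 1.481% × 100.0 = 1.481 t
Per-oxide balance check working from each reported weight, for the quoted basis mass (oxide sums agree with the targets once rounding is allowed for):
  ZrO2: 4.186·0.6742 = 2.822 t (target 2.822 t)
  Na2O: 5.366·0.1130 = 0.6064 t (target 0.6064 t)
  SiO2: 34.74·0.9950 + 5.366·0.6821 + 4.186·0.3249 + 19.54·0.6370 = 52.03 t (target 52.03 t)
  Al2O3: 34.74·0.003000 + 5.366·0.1918 + 36.76·0.9960 + 19.54·0.2720 = 43.06 t (target 43.06 t)
  Li2O: 19.54·0.07580 = 1.481 t (target 1.481 t)
Mass balance on the glass: whole batch net of LOI = 100.0 t (the Σ of target masses is 100.0 t; with the basis standing at 100.0 t — any gap is answer rounding).
Total batch = Σ batch = 100.6 t; LOI loss = Σ batch·LOI = 0.5876 t; yield, glass over the total, = 99.42%.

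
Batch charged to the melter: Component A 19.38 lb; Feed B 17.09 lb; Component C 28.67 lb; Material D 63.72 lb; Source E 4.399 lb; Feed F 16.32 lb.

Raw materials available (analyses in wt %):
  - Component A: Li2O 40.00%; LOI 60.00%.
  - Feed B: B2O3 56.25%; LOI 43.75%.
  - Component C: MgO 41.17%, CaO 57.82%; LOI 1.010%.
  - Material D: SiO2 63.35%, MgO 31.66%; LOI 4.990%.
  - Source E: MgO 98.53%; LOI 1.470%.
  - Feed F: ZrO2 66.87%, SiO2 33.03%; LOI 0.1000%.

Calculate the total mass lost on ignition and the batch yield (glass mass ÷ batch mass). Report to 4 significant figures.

LOI loss = 22.66 lb; glass = 126.9 lb; yield = 84.85%

Working values are displayed rounded to 4 significant figures alongside each step; all arithmetic carries exact precision at every stage; every reported figure receives exactly one rounding. Derived quantities, which include yield, ignition loss, glass mass, six oxide percentages, the totals, are re-derived at exact precision, as quoted within the problem or the answer, using the weight values for 126.9 lb of glass.
Material-by-material LOI:
  Component A: 19.38 × 0.6000 = 11.63 lb
  Feed B: 17.09 × 0.4375 = 7.477 lb
  Component C: 28.67 × 0.01010 = 0.2896 lb
  Material D: 63.72 × 0.04990 = 3.180 lb
  Source E: 4.399 × 0.01470 = 0.06467 lb
  Feed F: 16.32 × 0.001000 = 0.01632 lb
Total LOI = 22.66 lb
Glass = batch − LOI = 149.6 − 22.66 = 126.9 lb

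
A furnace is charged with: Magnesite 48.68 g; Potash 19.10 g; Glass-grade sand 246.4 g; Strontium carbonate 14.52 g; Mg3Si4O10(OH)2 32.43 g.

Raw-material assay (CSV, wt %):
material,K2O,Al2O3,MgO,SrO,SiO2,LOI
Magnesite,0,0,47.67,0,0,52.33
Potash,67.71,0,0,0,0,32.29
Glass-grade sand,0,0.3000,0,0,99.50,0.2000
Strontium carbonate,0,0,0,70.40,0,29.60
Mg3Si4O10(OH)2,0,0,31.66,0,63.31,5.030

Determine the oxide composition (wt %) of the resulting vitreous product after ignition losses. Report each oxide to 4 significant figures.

Glass mass = 323.1 g (batch 361.1 − LOI 38.06).
Composition: K2O 4.003%, Al2O3 0.2288%, MgO 10.36%, SrO 3.164%, SiO2 82.24%

Every computation maintains full float precision at each step — in-progress results appear, rounded to four significant figures, alongside each step; each reported result takes a single rounding; the derived quantities, which include the yield, totals, LOI, net glass mass, five oxide percentages, are recomputed at exact precision, exactly as shown in the problem or answer text, from the batch weights for 323.1 g of glass.
Mass of each oxide from the mix:
  K2O: 19.10·0.6771 = 12.93 g
  Al2O3: 246.4·0.003000 = 0.7392 g
  MgO: 48.68·0.4767 + 32.43·0.3166 = 33.47 g
  SrO: 14.52·0.7040 = 10.22 g
  SiO2: 246.4·0.9950 + 32.43·0.6331 = 265.7 g
LOI: 48.68·0.5233 + 19.10·0.3229 + 246.4·0.002000 + 14.52·0.2960 + 32.43·0.05030 = 38.06 g
batch − LOI leaves glass = 361.1 − 38.06 = 323.1 g (consistent with Σ oxide mass)
each wt % is 100 × oxide ÷ glass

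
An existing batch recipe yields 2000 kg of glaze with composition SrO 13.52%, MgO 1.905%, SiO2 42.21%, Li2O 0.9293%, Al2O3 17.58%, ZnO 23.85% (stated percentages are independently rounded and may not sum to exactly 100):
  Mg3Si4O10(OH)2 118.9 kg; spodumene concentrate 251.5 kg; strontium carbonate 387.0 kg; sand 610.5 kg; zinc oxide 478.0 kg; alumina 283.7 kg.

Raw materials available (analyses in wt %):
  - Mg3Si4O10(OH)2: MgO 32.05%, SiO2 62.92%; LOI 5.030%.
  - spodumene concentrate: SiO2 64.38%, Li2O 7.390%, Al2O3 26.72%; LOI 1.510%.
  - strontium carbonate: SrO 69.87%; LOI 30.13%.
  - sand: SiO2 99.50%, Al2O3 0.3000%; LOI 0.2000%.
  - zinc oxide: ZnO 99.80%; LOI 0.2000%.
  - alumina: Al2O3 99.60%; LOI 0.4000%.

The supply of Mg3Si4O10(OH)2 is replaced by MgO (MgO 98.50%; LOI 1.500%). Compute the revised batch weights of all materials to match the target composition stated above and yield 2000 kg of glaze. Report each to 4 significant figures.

Values along the way are displayed, with 4-significant-digit rounding, on the page — full float precision is maintained through the solve — each reported value takes exactly one rounding — all derived quantities are carried at exact precision (six oxide percentages, glass mass, the yield, totals, LOI) using the weight values on 2000 kg of glass as set out in question or answer.
Oxide mass targets, per 2000 kg glaze:
  SrO: 13.52% × 2000 = 270.4 kg
  MgO: 1.905% × 2000 = 38.10 kg
  SiO2: 42.21% × 2000 = 844.2 kg
  Li2O: 0.9293% × 2000 = 18.59 kg
  Al2O3: 17.58% × 2000 = 351.6 kg
  ZnO: 23.85% × 2000 = 477.0 kg
Balance tally, oxide-wise, given the weights on record, at the basis given (each sum matches its target mass within answer rounding):
  SrO: 387.0·0.6987 = 270.4 kg (target 270.4 kg)
  MgO: 38.68·0.9850 = 38.10 kg (target 38.10 kg)
  SiO2: 251.5·0.6438 + 685.7·0.9950 = 844.2 kg (target 844.2 kg)
  Li2O: 251.5·0.07390 = 18.59 kg (target 18.59 kg)
  Al2O3: 251.5·0.2672 + 685.7·0.003000 + 283.5·0.9960 = 351.6 kg (target 351.6 kg)
  ZnO: 478.0·0.9980 = 477.0 kg (target 477.0 kg)
Mass balance on the glass: batch total minus LOI = 2000 kg (targets for the oxides total 2000 kg; versus the stated basis of 2000 kg — rounding explains the deltas).
Batch total: Σ batch = 2124 kg; Σ batch·LOI gives LOI loss = 124.4 kg; yield, glass over the total, = 94.14%.

Revised batch per 2000 kg glaze:
  MgO: 38.68 kg
  spodumene concentrate: 251.5 kg
  strontium carbonate: 387.0 kg
  sand: 685.7 kg
  zinc oxide: 478.0 kg
  alumina: 283.5 kg
Total batch = 2124 kg; LOI loss = 124.4 kg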